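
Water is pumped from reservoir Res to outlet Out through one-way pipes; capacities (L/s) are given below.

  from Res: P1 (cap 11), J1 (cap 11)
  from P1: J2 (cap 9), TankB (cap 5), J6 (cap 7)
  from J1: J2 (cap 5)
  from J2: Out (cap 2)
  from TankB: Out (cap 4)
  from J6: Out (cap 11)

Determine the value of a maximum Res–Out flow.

13

Augment Res→P1→J2→Out: bottleneck 2, flow now 2.
Augment Res→P1→TankB→Out: bottleneck 4, flow now 6.
Augment Res→P1→J6→Out: bottleneck 5, flow now 11.
Augment Res→J1→J2→P1→J6→Out: bottleneck 2, flow now 13. (uses reverse residual edge)
No augmenting path remains; maximum flow = 13.
In the residual graph, reachable from Res: {Res, J1, J2}.
Min-cut edges: Res→P1 (11), J2→Out (2); capacity 11 + 2 = 13.
This cut is saturated, so no flow can exceed 13.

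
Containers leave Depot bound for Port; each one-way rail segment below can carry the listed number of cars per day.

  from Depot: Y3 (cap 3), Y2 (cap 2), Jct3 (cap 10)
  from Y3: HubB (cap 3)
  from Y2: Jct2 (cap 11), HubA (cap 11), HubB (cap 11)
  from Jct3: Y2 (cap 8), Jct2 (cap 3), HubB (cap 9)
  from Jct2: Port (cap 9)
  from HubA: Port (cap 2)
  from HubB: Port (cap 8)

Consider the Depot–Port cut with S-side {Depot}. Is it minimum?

Given cut capacity: 3 + 2 + 10 = 15.
Augment Depot→Y3→HubB→Port: bottleneck 3, flow now 3.
Augment Depot→Y2→Jct2→Port: bottleneck 2, flow now 5.
Augment Depot→Jct3→Jct2→Port: bottleneck 3, flow now 8.
Augment Depot→Jct3→HubB→Port: bottleneck 5, flow now 13.
Augment Depot→Jct3→Y2→Jct2→Port: bottleneck 2, flow now 15.
No augmenting path remains; maximum flow = 15.
Cut capacity 15 equals the max flow, so it is a minimum cut.

Yes — it is a minimum cut (capacity 15).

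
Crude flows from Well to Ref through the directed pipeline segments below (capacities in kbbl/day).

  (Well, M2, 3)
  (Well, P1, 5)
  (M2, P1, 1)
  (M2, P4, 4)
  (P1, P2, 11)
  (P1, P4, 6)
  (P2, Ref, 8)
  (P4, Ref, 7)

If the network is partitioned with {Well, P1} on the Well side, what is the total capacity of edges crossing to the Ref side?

20

Edges leaving {Well, P1}: Well→M2 (3), P1→P2 (11), P1→P4 (6).
Cut capacity = 3 + 11 + 6 = 20.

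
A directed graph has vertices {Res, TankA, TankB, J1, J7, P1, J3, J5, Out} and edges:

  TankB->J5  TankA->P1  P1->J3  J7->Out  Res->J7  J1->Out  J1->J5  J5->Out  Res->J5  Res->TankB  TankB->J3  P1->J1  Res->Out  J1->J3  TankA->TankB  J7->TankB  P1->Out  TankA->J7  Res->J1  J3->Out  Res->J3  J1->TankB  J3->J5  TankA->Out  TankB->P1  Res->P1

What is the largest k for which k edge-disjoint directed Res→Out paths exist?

6

Assign every edge capacity 1; by Menger, the answer equals the max flow.
Path Res→Out (+1); total 1.
Path Res→J1→Out (+1); total 2.
Path Res→J7→Out (+1); total 3.
Path Res→P1→Out (+1); total 4.
Path Res→J3→Out (+1); total 5.
Path Res→J5→Out (+1); total 6.
No residual Res→Out path; max flow = 6.
Certifying cut of size 6: {J1→Out, J3→Out, J5→Out, P1→Out, Res→J7, Res→Out}.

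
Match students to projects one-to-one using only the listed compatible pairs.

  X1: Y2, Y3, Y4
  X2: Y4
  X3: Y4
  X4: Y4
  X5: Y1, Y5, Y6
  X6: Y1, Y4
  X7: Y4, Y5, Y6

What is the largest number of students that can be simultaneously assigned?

5

Unit-capacity flow: source→left, listed edges, right→sink; max matching = max flow.
Augmenting path X1→Y2 (+1); matched 1.
Augmenting path X2→Y4 (+1); matched 2.
Augmenting path X5→Y1 (+1); matched 3.
Augmenting path X7→Y5 (+1); matched 4.
Augmenting path X6→Y1→X5→Y6 (+1); matched 5.
No augmenting path remains; maximum matching = 5.
König certificate: {X1, X5, X6, X7, Y4} is a vertex cover of size 5 (every listed pair touches it), so no matching can be larger.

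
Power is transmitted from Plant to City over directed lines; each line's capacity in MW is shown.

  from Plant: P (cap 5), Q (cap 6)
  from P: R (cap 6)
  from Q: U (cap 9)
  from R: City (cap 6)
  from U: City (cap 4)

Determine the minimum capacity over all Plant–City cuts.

9

Augment Plant→P→R→City: bottleneck 5, flow now 5.
Augment Plant→Q→U→City: bottleneck 4, flow now 9.
No augmenting path remains; maximum flow = 9.
By max-flow min-cut, the minimum cut capacity equals the max flow.
In the residual graph, reachable from Plant: {Plant, Q, U}.
Min-cut edges: Plant→P (5), U→City (4); capacity 5 + 4 = 9.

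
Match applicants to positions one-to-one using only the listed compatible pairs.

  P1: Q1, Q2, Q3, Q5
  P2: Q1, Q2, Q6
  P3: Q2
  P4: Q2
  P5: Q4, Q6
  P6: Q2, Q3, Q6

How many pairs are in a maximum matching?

Unit-capacity flow: source→left, listed edges, right→sink; max matching = max flow.
Augmenting path P1→Q1 (+1); matched 1.
Augmenting path P2→Q2 (+1); matched 2.
Augmenting path P5→Q4 (+1); matched 3.
Augmenting path P6→Q3 (+1); matched 4.
Augmenting path P3→Q2→P2→Q6 (+1); matched 5.
No augmenting path remains; maximum matching = 5.
König certificate: {P1, P2, P5, P6, Q2} is a vertex cover of size 5 (every listed pair touches it), so no matching can be larger.

5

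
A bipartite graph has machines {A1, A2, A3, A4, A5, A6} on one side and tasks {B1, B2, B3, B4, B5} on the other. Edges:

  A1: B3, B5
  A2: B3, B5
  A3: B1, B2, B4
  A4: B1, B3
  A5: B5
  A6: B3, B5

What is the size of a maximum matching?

4

Unit-capacity flow: source→left, listed edges, right→sink; max matching = max flow.
Augmenting path A1→B3 (+1); matched 1.
Augmenting path A2→B5 (+1); matched 2.
Augmenting path A3→B1 (+1); matched 3.
Augmenting path A4→B1→A3→B2 (+1); matched 4.
No augmenting path remains; maximum matching = 4.
König certificate: {A3, A4, B3, B5} is a vertex cover of size 4 (every listed pair touches it), so no matching can be larger.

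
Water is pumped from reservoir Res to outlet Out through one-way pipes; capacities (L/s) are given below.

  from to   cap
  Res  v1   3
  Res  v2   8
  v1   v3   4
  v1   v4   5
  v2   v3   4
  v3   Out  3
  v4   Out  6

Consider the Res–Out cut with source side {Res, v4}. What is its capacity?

17

Edges leaving {Res, v4}: Res→v1 (3), Res→v2 (8), v4→Out (6).
Cut capacity = 3 + 8 + 6 = 17.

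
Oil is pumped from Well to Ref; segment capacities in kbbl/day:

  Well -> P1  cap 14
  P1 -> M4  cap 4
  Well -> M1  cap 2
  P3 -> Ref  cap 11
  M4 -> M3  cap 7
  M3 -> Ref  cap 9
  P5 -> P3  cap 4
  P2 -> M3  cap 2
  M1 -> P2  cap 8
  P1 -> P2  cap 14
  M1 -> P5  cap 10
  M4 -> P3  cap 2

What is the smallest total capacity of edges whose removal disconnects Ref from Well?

Augment Well→P1→P2→M3→Ref: bottleneck 2, flow now 2.
Augment Well→P1→M4→P3→Ref: bottleneck 2, flow now 4.
Augment Well→P1→M4→M3→Ref: bottleneck 2, flow now 6.
Augment Well→M1→P5→P3→Ref: bottleneck 2, flow now 8.
No augmenting path remains; maximum flow = 8.
By max-flow min-cut, the minimum cut capacity equals the max flow.
In the residual graph, reachable from Well: {Well, P1, P2}.
Min-cut edges: Well→M1 (2), P1→M4 (4), P2→M3 (2); capacity 2 + 4 + 2 = 8.

8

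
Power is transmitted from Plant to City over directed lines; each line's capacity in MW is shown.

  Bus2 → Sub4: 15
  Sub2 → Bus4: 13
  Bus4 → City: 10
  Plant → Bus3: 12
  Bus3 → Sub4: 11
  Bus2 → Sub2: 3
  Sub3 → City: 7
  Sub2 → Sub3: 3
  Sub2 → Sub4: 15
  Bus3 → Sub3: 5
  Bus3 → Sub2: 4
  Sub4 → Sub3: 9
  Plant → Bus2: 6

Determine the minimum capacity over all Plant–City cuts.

14

Augment Plant→Bus3→Sub3→City: bottleneck 5, flow now 5.
Augment Plant→Bus2→Sub4→Sub3→City: bottleneck 2, flow now 7.
Augment Plant→Bus2→Sub2→Bus4→City: bottleneck 3, flow now 10.
Augment Plant→Bus3→Sub2→Bus4→City: bottleneck 4, flow now 14.
No augmenting path remains; maximum flow = 14.
By max-flow min-cut, the minimum cut capacity equals the max flow.
In the residual graph, reachable from Plant: {Plant, Bus2, Bus3, Sub4, Sub3}.
Min-cut edges: Bus2→Sub2 (3), Bus3→Sub2 (4), Sub3→City (7); capacity 3 + 4 + 7 = 14.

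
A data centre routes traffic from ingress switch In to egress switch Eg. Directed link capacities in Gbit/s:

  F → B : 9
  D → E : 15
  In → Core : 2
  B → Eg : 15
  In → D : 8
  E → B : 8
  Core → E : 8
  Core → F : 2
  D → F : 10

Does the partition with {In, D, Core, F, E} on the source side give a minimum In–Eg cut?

No — its capacity is 17, but the minimum cut has capacity 10.

Given cut capacity: 9 + 8 = 17.
Augment In→D→F→B→Eg: bottleneck 8, flow now 8.
Augment In→Core→F→B→Eg: bottleneck 1, flow now 9.
Augment In→Core→E→B→Eg: bottleneck 1, flow now 10.
No augmenting path remains; maximum flow = 10.
In the residual graph, reachable from In: {In}.
Min-cut edges: In→D (8), In→Core (2); capacity 8 + 2 = 10.
Cut capacity 17 exceeds the max flow 10, so it is not minimum.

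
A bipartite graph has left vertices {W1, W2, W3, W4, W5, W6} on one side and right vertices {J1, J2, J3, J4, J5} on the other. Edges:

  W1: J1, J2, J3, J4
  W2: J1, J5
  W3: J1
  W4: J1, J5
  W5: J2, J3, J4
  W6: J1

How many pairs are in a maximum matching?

4

Unit-capacity flow: source→left, listed edges, right→sink; max matching = max flow.
Augmenting path W1→J1 (+1); matched 1.
Augmenting path W2→J5 (+1); matched 2.
Augmenting path W5→J2 (+1); matched 3.
Augmenting path W3→J1→W1→J3 (+1); matched 4.
No augmenting path remains; maximum matching = 4.
König certificate: {W1, W5, J1, J5} is a vertex cover of size 4 (every listed pair touches it), so no matching can be larger.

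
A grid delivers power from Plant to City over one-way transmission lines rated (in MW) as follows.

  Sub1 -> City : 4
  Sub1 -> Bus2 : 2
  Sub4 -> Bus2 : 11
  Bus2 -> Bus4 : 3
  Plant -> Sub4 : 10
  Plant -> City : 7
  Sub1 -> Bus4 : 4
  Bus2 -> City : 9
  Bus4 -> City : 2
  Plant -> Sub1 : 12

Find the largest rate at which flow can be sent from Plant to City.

22

Augment Plant→City: bottleneck 7, flow now 7.
Augment Plant→Sub1→City: bottleneck 4, flow now 11.
Augment Plant→Sub1→Bus2→City: bottleneck 2, flow now 13.
Augment Plant→Sub1→Bus4→City: bottleneck 2, flow now 15.
Augment Plant→Sub4→Bus2→City: bottleneck 7, flow now 22.
No augmenting path remains; maximum flow = 22.
In the residual graph, reachable from Plant: {Plant, Sub1, Sub4, Bus2, Bus4}.
Min-cut edges: Plant→City (7), Sub1→City (4), Bus2→City (9), Bus4→City (2); capacity 7 + 4 + 9 + 2 = 22.
This cut is saturated, so no flow can exceed 22.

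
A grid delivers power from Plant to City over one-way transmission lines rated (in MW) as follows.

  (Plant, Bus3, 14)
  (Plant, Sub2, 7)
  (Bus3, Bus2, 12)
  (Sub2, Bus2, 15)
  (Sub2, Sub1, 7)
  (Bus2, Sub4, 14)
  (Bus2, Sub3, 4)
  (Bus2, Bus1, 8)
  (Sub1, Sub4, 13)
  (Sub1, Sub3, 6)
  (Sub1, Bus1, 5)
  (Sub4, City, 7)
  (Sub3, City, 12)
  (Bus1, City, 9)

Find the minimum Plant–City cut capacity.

19

Augment Plant→Bus3→Bus2→Sub4→City: bottleneck 7, flow now 7.
Augment Plant→Bus3→Bus2→Sub3→City: bottleneck 4, flow now 11.
Augment Plant→Bus3→Bus2→Bus1→City: bottleneck 1, flow now 12.
Augment Plant→Sub2→Bus2→Bus1→City: bottleneck 7, flow now 19.
No augmenting path remains; maximum flow = 19.
By max-flow min-cut, the minimum cut capacity equals the max flow.
In the residual graph, reachable from Plant: {Plant, Bus3}.
Min-cut edges: Plant→Sub2 (7), Bus3→Bus2 (12); capacity 7 + 12 = 19.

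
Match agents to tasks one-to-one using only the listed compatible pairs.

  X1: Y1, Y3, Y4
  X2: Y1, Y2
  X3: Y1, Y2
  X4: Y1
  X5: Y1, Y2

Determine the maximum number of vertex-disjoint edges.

Unit-capacity flow: source→left, listed edges, right→sink; max matching = max flow.
Augmenting path X1→Y1 (+1); matched 1.
Augmenting path X2→Y2 (+1); matched 2.
Augmenting path X3→Y1→X1→Y3 (+1); matched 3.
No augmenting path remains; maximum matching = 3.
König certificate: {X1, Y1, Y2} is a vertex cover of size 3 (every listed pair touches it), so no matching can be larger.

3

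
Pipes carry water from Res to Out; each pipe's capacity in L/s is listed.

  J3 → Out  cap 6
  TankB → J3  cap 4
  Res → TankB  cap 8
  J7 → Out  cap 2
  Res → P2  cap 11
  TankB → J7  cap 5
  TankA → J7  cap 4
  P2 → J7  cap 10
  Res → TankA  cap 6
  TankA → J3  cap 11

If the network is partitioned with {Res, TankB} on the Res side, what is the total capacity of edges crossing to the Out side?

Edges leaving {Res, TankB}: Res→P2 (11), Res→TankA (6), TankB→J3 (4), TankB→J7 (5).
Cut capacity = 11 + 6 + 4 + 5 = 26.

26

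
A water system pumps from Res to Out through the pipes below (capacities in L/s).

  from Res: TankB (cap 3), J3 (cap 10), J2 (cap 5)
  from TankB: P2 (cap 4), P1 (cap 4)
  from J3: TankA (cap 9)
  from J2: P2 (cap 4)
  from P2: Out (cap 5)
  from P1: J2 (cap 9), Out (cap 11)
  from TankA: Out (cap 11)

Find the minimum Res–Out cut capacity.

16

Augment Res→TankB→P2→Out: bottleneck 3, flow now 3.
Augment Res→J3→TankA→Out: bottleneck 9, flow now 12.
Augment Res→J2→P2→Out: bottleneck 2, flow now 14.
Augment Res→J2→P2→TankB→P1→Out: bottleneck 2, flow now 16. (uses reverse residual edge)
No augmenting path remains; maximum flow = 16.
By max-flow min-cut, the minimum cut capacity equals the max flow.
In the residual graph, reachable from Res: {Res, J3, J2}.
Min-cut edges: Res→TankB (3), J3→TankA (9), J2→P2 (4); capacity 3 + 9 + 4 = 16.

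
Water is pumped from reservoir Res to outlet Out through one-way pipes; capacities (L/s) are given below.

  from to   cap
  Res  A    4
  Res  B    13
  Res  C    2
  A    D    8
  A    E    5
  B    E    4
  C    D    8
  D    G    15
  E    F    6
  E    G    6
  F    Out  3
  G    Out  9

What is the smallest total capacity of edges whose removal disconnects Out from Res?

Augment Res→A→D→G→Out: bottleneck 4, flow now 4.
Augment Res→B→E→F→Out: bottleneck 3, flow now 7.
Augment Res→B→E→G→Out: bottleneck 1, flow now 8.
Augment Res→C→D→G→Out: bottleneck 2, flow now 10.
No augmenting path remains; maximum flow = 10.
By max-flow min-cut, the minimum cut capacity equals the max flow.
In the residual graph, reachable from Res: {Res, B}.
Min-cut edges: Res→A (4), Res→C (2), B→E (4); capacity 4 + 2 + 4 = 10.

10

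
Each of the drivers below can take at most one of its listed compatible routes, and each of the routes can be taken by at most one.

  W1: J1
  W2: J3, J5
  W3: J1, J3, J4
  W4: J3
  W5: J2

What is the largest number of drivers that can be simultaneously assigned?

5

Unit-capacity flow: source→left, listed edges, right→sink; max matching = max flow.
Augmenting path W1→J1 (+1); matched 1.
Augmenting path W2→J3 (+1); matched 2.
Augmenting path W3→J4 (+1); matched 3.
Augmenting path W5→J2 (+1); matched 4.
Augmenting path W4→J3→W2→J5 (+1); matched 5.
No augmenting path remains; maximum matching = 5.
König certificate: {W1, W2, W3, W4, W5} is a vertex cover of size 5 (every listed pair touches it), so no matching can be larger.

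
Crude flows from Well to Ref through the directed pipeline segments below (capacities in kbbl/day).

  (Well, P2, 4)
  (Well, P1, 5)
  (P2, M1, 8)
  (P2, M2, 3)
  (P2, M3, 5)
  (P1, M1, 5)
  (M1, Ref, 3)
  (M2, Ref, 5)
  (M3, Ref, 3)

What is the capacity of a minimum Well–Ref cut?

7

Augment Well→P2→M1→Ref: bottleneck 3, flow now 3.
Augment Well→P2→M2→Ref: bottleneck 1, flow now 4.
Augment Well→P1→M1→P2→M2→Ref: bottleneck 2, flow now 6. (uses reverse residual edge)
Augment Well→P1→M1→P2→M3→Ref: bottleneck 1, flow now 7. (uses reverse residual edge)
No augmenting path remains; maximum flow = 7.
By max-flow min-cut, the minimum cut capacity equals the max flow.
In the residual graph, reachable from Well: {Well, P1, M1}.
Min-cut edges: Well→P2 (4), M1→Ref (3); capacity 4 + 3 = 7.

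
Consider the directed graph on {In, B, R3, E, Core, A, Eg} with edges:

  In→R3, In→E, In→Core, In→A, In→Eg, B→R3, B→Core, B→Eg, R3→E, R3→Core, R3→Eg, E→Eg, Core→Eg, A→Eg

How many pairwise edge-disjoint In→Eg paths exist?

5

Assign every edge capacity 1; by Menger, the answer equals the max flow.
Path In→Eg (+1); total 1.
Path In→R3→Eg (+1); total 2.
Path In→E→Eg (+1); total 3.
Path In→Core→Eg (+1); total 4.
Path In→A→Eg (+1); total 5.
No residual In→Eg path; max flow = 5.
Certifying cut of size 5: {In→A, In→Core, In→E, In→Eg, In→R3}.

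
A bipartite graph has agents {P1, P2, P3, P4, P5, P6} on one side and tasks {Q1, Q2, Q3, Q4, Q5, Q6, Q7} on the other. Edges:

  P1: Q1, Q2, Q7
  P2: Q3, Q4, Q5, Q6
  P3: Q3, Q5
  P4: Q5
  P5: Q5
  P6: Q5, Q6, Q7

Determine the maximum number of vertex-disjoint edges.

Unit-capacity flow: source→left, listed edges, right→sink; max matching = max flow.
Augmenting path P1→Q1 (+1); matched 1.
Augmenting path P2→Q3 (+1); matched 2.
Augmenting path P3→Q5 (+1); matched 3.
Augmenting path P6→Q6 (+1); matched 4.
Augmenting path P4→Q5→P3→Q3→P2→Q4 (+1); matched 5.
No augmenting path remains; maximum matching = 5.
König certificate: {P1, P2, P3, P6, Q5} is a vertex cover of size 5 (every listed pair touches it), so no matching can be larger.

5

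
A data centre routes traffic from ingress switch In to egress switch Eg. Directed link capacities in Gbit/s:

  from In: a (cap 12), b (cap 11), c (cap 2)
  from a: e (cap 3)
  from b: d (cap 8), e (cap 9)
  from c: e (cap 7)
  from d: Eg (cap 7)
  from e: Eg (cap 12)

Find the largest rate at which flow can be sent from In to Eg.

16

Augment In→a→e→Eg: bottleneck 3, flow now 3.
Augment In→b→d→Eg: bottleneck 7, flow now 10.
Augment In→b→e→Eg: bottleneck 4, flow now 14.
Augment In→c→e→Eg: bottleneck 2, flow now 16.
No augmenting path remains; maximum flow = 16.
In the residual graph, reachable from In: {In, a}.
Min-cut edges: In→b (11), In→c (2), a→e (3); capacity 11 + 2 + 3 = 16.
This cut is saturated, so no flow can exceed 16.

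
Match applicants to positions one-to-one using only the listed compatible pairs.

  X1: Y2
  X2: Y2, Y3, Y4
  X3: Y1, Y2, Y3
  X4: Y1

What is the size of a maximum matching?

4

Unit-capacity flow: source→left, listed edges, right→sink; max matching = max flow.
Augmenting path X1→Y2 (+1); matched 1.
Augmenting path X2→Y3 (+1); matched 2.
Augmenting path X3→Y1 (+1); matched 3.
Augmenting path X4→Y1→X3→Y3→X2→Y4 (+1); matched 4.
No augmenting path remains; maximum matching = 4.
König certificate: {X1, X2, X3, X4} is a vertex cover of size 4 (every listed pair touches it), so no matching can be larger.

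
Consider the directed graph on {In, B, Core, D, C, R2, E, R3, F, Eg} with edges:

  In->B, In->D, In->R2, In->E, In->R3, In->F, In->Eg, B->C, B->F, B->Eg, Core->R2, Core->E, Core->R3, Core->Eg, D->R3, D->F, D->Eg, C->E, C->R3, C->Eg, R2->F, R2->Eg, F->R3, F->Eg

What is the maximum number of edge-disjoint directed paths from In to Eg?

5

Assign every edge capacity 1; by Menger, the answer equals the max flow.
Path In→Eg (+1); total 1.
Path In→B→Eg (+1); total 2.
Path In→D→Eg (+1); total 3.
Path In→R2→Eg (+1); total 4.
Path In→F→Eg (+1); total 5.
No residual In→Eg path; max flow = 5.
Certifying cut of size 5: {In→B, In→D, In→Eg, In→F, In→R2}.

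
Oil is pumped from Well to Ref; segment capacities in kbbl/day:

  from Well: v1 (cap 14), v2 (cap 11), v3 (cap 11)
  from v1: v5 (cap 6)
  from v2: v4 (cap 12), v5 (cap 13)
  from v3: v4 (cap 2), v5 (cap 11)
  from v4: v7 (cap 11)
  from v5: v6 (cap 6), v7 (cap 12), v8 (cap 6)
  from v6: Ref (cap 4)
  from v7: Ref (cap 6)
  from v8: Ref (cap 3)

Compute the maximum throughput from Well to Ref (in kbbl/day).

Augment Well→v1→v5→v6→Ref: bottleneck 4, flow now 4.
Augment Well→v1→v5→v7→Ref: bottleneck 2, flow now 6.
Augment Well→v2→v4→v7→Ref: bottleneck 4, flow now 10.
Augment Well→v2→v5→v8→Ref: bottleneck 3, flow now 13.
No augmenting path remains; maximum flow = 13.
In the residual graph, reachable from Well: {Well, v1, v2, v3, v4, v5, v6, v7, v8}.
Min-cut edges: v6→Ref (4), v7→Ref (6), v8→Ref (3); capacity 4 + 6 + 3 = 13.
This cut is saturated, so no flow can exceed 13.

13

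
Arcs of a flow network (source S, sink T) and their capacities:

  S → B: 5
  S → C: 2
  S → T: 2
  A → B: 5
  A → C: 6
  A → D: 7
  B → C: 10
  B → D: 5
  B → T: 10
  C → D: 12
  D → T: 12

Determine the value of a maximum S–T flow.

Augment S→T: bottleneck 2, flow now 2.
Augment S→B→T: bottleneck 5, flow now 7.
Augment S→C→D→T: bottleneck 2, flow now 9.
No augmenting path remains; maximum flow = 9.
In the residual graph, reachable from S: {S}.
Min-cut edges: S→B (5), S→C (2), S→T (2); capacity 5 + 2 + 2 = 9.
This cut is saturated, so no flow can exceed 9.

9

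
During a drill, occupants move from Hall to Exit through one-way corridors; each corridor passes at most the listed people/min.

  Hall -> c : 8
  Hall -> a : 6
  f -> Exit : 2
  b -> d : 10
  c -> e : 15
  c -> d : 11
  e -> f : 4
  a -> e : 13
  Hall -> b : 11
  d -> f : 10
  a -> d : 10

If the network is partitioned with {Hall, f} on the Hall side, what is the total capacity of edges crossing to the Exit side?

Edges leaving {Hall, f}: Hall→a (6), Hall→b (11), Hall→c (8), f→Exit (2).
Cut capacity = 6 + 11 + 8 + 2 = 27.

27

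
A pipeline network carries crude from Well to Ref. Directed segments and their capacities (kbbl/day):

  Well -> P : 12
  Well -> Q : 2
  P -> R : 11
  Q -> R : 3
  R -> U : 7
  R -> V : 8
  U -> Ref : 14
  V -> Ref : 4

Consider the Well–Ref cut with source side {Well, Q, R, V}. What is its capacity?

23

Edges leaving {Well, Q, R, V}: Well→P (12), R→U (7), V→Ref (4).
Cut capacity = 12 + 7 + 4 = 23.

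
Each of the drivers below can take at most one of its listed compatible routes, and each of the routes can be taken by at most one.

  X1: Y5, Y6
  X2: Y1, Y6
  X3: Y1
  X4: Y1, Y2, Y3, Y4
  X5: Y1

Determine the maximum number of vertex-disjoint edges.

4

Unit-capacity flow: source→left, listed edges, right→sink; max matching = max flow.
Augmenting path X1→Y5 (+1); matched 1.
Augmenting path X2→Y1 (+1); matched 2.
Augmenting path X4→Y2 (+1); matched 3.
Augmenting path X3→Y1→X2→Y6 (+1); matched 4.
No augmenting path remains; maximum matching = 4.
König certificate: {X1, X2, X4, Y1} is a vertex cover of size 4 (every listed pair touches it), so no matching can be larger.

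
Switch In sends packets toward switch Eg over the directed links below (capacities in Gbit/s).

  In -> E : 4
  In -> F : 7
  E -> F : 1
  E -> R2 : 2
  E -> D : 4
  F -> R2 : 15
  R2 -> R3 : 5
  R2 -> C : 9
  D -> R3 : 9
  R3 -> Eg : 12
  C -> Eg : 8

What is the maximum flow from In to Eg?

11

Augment In→E→R2→R3→Eg: bottleneck 2, flow now 2.
Augment In→E→D→R3→Eg: bottleneck 2, flow now 4.
Augment In→F→R2→R3→Eg: bottleneck 3, flow now 7.
Augment In→F→R2→C→Eg: bottleneck 4, flow now 11.
No augmenting path remains; maximum flow = 11.
In the residual graph, reachable from In: {In}.
Min-cut edges: In→E (4), In→F (7); capacity 4 + 7 = 11.
This cut is saturated, so no flow can exceed 11.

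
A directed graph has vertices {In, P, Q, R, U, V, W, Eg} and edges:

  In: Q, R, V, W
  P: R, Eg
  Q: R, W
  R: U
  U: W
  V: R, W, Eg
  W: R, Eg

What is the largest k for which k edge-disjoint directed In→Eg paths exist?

Assign every edge capacity 1; by Menger, the answer equals the max flow.
Path In→V→Eg (+1); total 1.
Path In→W→Eg (+1); total 2.
No residual In→Eg path; max flow = 2.
Certifying cut of size 2: {In→V, W→Eg}.

2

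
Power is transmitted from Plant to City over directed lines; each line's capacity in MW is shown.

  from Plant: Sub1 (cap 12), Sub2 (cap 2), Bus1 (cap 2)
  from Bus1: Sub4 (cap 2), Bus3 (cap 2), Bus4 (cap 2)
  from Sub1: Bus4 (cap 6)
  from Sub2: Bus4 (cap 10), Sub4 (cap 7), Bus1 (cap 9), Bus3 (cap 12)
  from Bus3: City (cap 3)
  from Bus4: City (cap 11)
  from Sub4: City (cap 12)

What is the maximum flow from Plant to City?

Augment Plant→Bus1→Bus3→City: bottleneck 2, flow now 2.
Augment Plant→Sub1→Bus4→City: bottleneck 6, flow now 8.
Augment Plant→Sub2→Bus3→City: bottleneck 1, flow now 9.
Augment Plant→Sub2→Bus4→City: bottleneck 1, flow now 10.
No augmenting path remains; maximum flow = 10.
In the residual graph, reachable from Plant: {Plant, Sub1}.
Min-cut edges: Plant→Bus1 (2), Plant→Sub2 (2), Sub1→Bus4 (6); capacity 2 + 2 + 6 = 10.
This cut is saturated, so no flow can exceed 10.

10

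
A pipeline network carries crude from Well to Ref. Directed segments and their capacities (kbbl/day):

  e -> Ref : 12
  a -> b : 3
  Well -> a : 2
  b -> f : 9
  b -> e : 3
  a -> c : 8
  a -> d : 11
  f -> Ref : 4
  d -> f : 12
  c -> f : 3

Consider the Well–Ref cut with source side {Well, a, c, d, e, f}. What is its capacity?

Edges leaving {Well, a, c, d, e, f}: a→b (3), e→Ref (12), f→Ref (4).
Cut capacity = 3 + 12 + 4 = 19.

19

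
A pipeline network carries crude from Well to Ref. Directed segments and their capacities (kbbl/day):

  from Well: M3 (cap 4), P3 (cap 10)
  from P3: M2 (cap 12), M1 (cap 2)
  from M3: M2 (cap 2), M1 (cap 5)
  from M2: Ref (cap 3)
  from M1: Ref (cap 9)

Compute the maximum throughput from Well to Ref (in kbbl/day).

9

Augment Well→P3→M2→Ref: bottleneck 3, flow now 3.
Augment Well→P3→M1→Ref: bottleneck 2, flow now 5.
Augment Well→M3→M1→Ref: bottleneck 4, flow now 9.
No augmenting path remains; maximum flow = 9.
In the residual graph, reachable from Well: {Well, P3, M2}.
Min-cut edges: Well→M3 (4), P3→M1 (2), M2→Ref (3); capacity 4 + 2 + 3 = 9.
This cut is saturated, so no flow can exceed 9.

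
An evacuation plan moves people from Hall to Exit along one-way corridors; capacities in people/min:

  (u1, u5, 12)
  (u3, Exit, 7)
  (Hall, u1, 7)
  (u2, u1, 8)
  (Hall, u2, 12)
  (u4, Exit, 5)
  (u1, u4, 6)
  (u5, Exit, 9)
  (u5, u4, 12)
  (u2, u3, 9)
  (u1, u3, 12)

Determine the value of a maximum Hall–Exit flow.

Augment Hall→u1→u3→Exit: bottleneck 7, flow now 7.
Augment Hall→u2→u1→u4→Exit: bottleneck 5, flow now 12.
Augment Hall→u2→u1→u5→Exit: bottleneck 3, flow now 15.
Augment Hall→u2→u3→u1→u5→Exit: bottleneck 4, flow now 19. (uses reverse residual edge)
No augmenting path remains; maximum flow = 19.
In the residual graph, reachable from Hall: {Hall}.
Min-cut edges: Hall→u1 (7), Hall→u2 (12); capacity 7 + 12 = 19.
This cut is saturated, so no flow can exceed 19.

19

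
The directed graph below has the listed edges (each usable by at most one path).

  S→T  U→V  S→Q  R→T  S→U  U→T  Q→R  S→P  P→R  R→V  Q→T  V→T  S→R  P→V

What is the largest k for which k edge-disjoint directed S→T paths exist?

5

Assign every edge capacity 1; by Menger, the answer equals the max flow.
Path S→T (+1); total 1.
Path S→Q→T (+1); total 2.
Path S→R→T (+1); total 3.
Path S→U→T (+1); total 4.
Path S→P→V→T (+1); total 5.
No residual S→T path; max flow = 5.
Certifying cut of size 5: {S→P, S→Q, S→R, S→T, S→U}.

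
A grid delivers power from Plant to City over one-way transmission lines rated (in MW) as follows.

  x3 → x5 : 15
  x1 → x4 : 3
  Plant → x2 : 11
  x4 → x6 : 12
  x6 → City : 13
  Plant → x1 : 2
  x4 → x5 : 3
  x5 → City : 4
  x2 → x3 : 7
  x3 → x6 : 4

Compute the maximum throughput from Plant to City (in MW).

Augment Plant→x1→x4→x5→City: bottleneck 2, flow now 2.
Augment Plant→x2→x3→x5→City: bottleneck 2, flow now 4.
Augment Plant→x2→x3→x6→City: bottleneck 4, flow now 8.
Augment Plant→x2→x3→x5→x4→x6→City: bottleneck 1, flow now 9. (uses reverse residual edge)
No augmenting path remains; maximum flow = 9.
In the residual graph, reachable from Plant: {Plant, x2}.
Min-cut edges: Plant→x1 (2), x2→x3 (7); capacity 2 + 7 = 9.
This cut is saturated, so no flow can exceed 9.

9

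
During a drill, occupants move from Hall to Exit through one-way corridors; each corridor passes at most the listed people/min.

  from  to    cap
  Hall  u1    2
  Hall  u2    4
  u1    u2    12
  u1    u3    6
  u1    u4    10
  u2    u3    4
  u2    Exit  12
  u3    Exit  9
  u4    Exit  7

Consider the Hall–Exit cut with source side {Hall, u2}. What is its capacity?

18

Edges leaving {Hall, u2}: Hall→u1 (2), u2→u3 (4), u2→Exit (12).
Cut capacity = 2 + 4 + 12 = 18.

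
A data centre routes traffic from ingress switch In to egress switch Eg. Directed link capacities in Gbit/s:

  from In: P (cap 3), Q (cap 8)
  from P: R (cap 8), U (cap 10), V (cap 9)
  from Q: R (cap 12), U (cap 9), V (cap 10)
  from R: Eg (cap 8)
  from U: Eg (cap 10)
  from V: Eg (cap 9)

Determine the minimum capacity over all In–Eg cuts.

Augment In→P→R→Eg: bottleneck 3, flow now 3.
Augment In→Q→R→Eg: bottleneck 5, flow now 8.
Augment In→Q→U→Eg: bottleneck 3, flow now 11.
No augmenting path remains; maximum flow = 11.
By max-flow min-cut, the minimum cut capacity equals the max flow.
In the residual graph, reachable from In: {In}.
Min-cut edges: In→P (3), In→Q (8); capacity 3 + 8 = 11.

11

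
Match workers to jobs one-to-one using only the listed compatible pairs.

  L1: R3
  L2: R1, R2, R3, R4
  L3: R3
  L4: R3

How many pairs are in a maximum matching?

2

Unit-capacity flow: source→left, listed edges, right→sink; max matching = max flow.
Augmenting path L1→R3 (+1); matched 1.
Augmenting path L2→R1 (+1); matched 2.
No augmenting path remains; maximum matching = 2.
König certificate: {L2, R3} is a vertex cover of size 2 (every listed pair touches it), so no matching can be larger.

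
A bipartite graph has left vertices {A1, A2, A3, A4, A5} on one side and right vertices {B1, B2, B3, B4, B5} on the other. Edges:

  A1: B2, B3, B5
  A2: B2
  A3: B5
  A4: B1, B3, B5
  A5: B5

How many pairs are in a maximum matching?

4

Unit-capacity flow: source→left, listed edges, right→sink; max matching = max flow.
Augmenting path A1→B2 (+1); matched 1.
Augmenting path A3→B5 (+1); matched 2.
Augmenting path A4→B1 (+1); matched 3.
Augmenting path A2→B2→A1→B3 (+1); matched 4.
No augmenting path remains; maximum matching = 4.
König certificate: {A1, A2, A4, B5} is a vertex cover of size 4 (every listed pair touches it), so no matching can be larger.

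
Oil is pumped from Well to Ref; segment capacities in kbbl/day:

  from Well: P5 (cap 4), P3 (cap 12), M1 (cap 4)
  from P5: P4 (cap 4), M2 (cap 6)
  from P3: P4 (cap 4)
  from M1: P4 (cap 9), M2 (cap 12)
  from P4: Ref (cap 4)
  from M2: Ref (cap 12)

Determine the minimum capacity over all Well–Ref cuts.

Augment Well→P5→P4→Ref: bottleneck 4, flow now 4.
Augment Well→M1→M2→Ref: bottleneck 4, flow now 8.
Augment Well→P3→P4→P5→M2→Ref: bottleneck 4, flow now 12. (uses reverse residual edge)
No augmenting path remains; maximum flow = 12.
By max-flow min-cut, the minimum cut capacity equals the max flow.
In the residual graph, reachable from Well: {Well, P3}.
Min-cut edges: Well→P5 (4), Well→M1 (4), P3→P4 (4); capacity 4 + 4 + 4 = 12.

12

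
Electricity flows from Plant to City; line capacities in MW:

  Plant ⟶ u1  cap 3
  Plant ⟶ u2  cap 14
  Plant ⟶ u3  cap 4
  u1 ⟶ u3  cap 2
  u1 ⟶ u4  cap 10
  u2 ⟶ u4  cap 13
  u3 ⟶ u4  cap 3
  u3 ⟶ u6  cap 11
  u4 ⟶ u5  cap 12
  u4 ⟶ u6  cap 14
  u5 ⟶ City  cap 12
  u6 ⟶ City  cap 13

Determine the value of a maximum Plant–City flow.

Augment Plant→u3→u6→City: bottleneck 4, flow now 4.
Augment Plant→u1→u3→u6→City: bottleneck 2, flow now 6.
Augment Plant→u1→u4→u5→City: bottleneck 1, flow now 7.
Augment Plant→u2→u4→u5→City: bottleneck 11, flow now 18.
Augment Plant→u2→u4→u6→City: bottleneck 2, flow now 20.
No augmenting path remains; maximum flow = 20.
In the residual graph, reachable from Plant: {Plant, u2}.
Min-cut edges: Plant→u1 (3), Plant→u3 (4), u2→u4 (13); capacity 3 + 4 + 13 = 20.
This cut is saturated, so no flow can exceed 20.

20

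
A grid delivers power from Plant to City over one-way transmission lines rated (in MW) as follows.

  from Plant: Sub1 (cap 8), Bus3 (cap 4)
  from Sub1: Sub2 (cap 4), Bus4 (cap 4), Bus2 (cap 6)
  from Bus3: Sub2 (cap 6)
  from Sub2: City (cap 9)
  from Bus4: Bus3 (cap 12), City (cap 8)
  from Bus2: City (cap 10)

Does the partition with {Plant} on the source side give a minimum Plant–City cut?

Yes — it is a minimum cut (capacity 12).

Given cut capacity: 8 + 4 = 12.
Augment Plant→Sub1→Sub2→City: bottleneck 4, flow now 4.
Augment Plant→Sub1→Bus4→City: bottleneck 4, flow now 8.
Augment Plant→Bus3→Sub2→City: bottleneck 4, flow now 12.
No augmenting path remains; maximum flow = 12.
Cut capacity 12 equals the max flow, so it is a minimum cut.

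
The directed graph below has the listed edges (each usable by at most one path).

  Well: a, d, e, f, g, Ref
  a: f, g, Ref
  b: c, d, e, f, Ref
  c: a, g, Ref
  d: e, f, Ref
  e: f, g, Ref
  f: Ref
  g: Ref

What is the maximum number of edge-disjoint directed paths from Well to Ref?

6

Assign every edge capacity 1; by Menger, the answer equals the max flow.
Path Well→Ref (+1); total 1.
Path Well→a→Ref (+1); total 2.
Path Well→d→Ref (+1); total 3.
Path Well→e→Ref (+1); total 4.
Path Well→f→Ref (+1); total 5.
Path Well→g→Ref (+1); total 6.
No residual Well→Ref path; max flow = 6.
Certifying cut of size 6: {Well→Ref, Well→a, Well→d, Well→e, Well→f, Well→g}.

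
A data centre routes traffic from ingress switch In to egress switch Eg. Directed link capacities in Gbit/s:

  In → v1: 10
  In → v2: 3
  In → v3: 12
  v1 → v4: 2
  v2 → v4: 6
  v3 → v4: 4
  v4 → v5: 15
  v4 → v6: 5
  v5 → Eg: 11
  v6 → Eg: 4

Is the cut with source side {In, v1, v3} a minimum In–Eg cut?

Yes — it is a minimum cut (capacity 9).

Given cut capacity: 3 + 2 + 4 = 9.
Augment In→v1→v4→v5→Eg: bottleneck 2, flow now 2.
Augment In→v2→v4→v5→Eg: bottleneck 3, flow now 5.
Augment In→v3→v4→v5→Eg: bottleneck 4, flow now 9.
No augmenting path remains; maximum flow = 9.
Cut capacity 9 equals the max flow, so it is a minimum cut.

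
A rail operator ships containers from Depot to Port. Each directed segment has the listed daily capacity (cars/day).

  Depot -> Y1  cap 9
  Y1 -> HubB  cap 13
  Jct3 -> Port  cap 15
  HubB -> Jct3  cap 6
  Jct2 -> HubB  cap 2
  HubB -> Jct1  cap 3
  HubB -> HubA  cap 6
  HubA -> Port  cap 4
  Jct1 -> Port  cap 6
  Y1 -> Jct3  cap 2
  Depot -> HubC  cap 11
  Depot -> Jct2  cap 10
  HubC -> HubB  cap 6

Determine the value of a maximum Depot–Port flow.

15

Augment Depot→Y1→Jct3→Port: bottleneck 2, flow now 2.
Augment Depot→HubC→HubB→Jct3→Port: bottleneck 6, flow now 8.
Augment Depot→Y1→HubB→Jct1→Port: bottleneck 3, flow now 11.
Augment Depot→Y1→HubB→HubA→Port: bottleneck 4, flow now 15.
No augmenting path remains; maximum flow = 15.
In the residual graph, reachable from Depot: {Depot, HubC, Y1, Jct2, HubB, HubA}.
Min-cut edges: Y1→Jct3 (2), HubB→Jct3 (6), HubB→Jct1 (3), HubA→Port (4); capacity 2 + 6 + 3 + 4 = 15.
This cut is saturated, so no flow can exceed 15.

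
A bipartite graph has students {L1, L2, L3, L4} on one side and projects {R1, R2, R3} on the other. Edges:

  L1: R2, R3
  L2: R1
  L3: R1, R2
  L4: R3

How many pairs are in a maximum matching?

Unit-capacity flow: source→left, listed edges, right→sink; max matching = max flow.
Augmenting path L1→R2 (+1); matched 1.
Augmenting path L2→R1 (+1); matched 2.
Augmenting path L4→R3 (+1); matched 3.
No augmenting path remains; maximum matching = 3.
König certificate: {R1, R2, R3} is a vertex cover of size 3 (every listed pair touches it), so no matching can be larger.

3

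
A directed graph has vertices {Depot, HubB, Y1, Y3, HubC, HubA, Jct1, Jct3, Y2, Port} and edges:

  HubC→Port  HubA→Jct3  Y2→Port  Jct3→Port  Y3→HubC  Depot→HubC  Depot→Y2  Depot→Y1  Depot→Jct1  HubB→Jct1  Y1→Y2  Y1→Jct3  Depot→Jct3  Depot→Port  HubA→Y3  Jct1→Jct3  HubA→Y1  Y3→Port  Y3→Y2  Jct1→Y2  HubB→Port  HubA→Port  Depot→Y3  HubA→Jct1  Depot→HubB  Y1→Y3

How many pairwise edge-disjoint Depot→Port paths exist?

Assign every edge capacity 1; by Menger, the answer equals the max flow.
Path Depot→Port (+1); total 1.
Path Depot→HubB→Port (+1); total 2.
Path Depot→Y3→Port (+1); total 3.
Path Depot→HubC→Port (+1); total 4.
Path Depot→Jct3→Port (+1); total 5.
Path Depot→Y2→Port (+1); total 6.
No residual Depot→Port path; max flow = 6.
Certifying cut of size 6: {Depot→HubB, Depot→Port, HubC→Port, Jct3→Port, Y2→Port, Y3→Port}.

6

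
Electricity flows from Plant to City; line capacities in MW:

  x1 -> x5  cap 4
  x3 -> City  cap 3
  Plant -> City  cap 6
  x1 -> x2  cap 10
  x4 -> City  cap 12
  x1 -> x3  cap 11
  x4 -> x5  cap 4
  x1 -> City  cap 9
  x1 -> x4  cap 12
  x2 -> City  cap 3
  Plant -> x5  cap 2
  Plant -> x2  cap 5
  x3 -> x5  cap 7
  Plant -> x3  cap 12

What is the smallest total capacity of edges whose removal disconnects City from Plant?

Augment Plant→City: bottleneck 6, flow now 6.
Augment Plant→x2→City: bottleneck 3, flow now 9.
Augment Plant→x3→City: bottleneck 3, flow now 12.
No augmenting path remains; maximum flow = 12.
By max-flow min-cut, the minimum cut capacity equals the max flow.
In the residual graph, reachable from Plant: {Plant, x2, x3, x5}.
Min-cut edges: Plant→City (6), x2→City (3), x3→City (3); capacity 6 + 3 + 3 = 12.

12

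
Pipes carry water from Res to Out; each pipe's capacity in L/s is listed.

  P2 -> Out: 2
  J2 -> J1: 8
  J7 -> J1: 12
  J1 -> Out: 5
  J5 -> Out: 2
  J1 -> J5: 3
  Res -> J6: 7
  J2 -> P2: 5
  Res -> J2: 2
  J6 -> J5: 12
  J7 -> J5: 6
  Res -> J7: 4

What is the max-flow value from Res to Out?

Augment Res→J7→J5→Out: bottleneck 2, flow now 2.
Augment Res→J7→J1→Out: bottleneck 2, flow now 4.
Augment Res→J2→P2→Out: bottleneck 2, flow now 6.
Augment Res→J6→J5→J7→J1→Out: bottleneck 2, flow now 8. (uses reverse residual edge)
No augmenting path remains; maximum flow = 8.
In the residual graph, reachable from Res: {Res, J6, J5}.
Min-cut edges: Res→J7 (4), Res→J2 (2), J5→Out (2); capacity 4 + 2 + 2 = 8.
This cut is saturated, so no flow can exceed 8.

8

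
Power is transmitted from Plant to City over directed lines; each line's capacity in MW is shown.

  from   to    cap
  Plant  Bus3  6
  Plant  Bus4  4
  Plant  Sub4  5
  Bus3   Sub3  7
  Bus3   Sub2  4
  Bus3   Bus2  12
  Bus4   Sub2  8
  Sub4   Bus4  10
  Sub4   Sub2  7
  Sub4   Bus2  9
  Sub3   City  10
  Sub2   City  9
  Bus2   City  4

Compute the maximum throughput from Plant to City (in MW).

15

Augment Plant→Bus3→Sub3→City: bottleneck 6, flow now 6.
Augment Plant→Bus4→Sub2→City: bottleneck 4, flow now 10.
Augment Plant→Sub4→Sub2→City: bottleneck 5, flow now 15.
No augmenting path remains; maximum flow = 15.
In the residual graph, reachable from Plant: {Plant}.
Min-cut edges: Plant→Bus3 (6), Plant→Bus4 (4), Plant→Sub4 (5); capacity 6 + 4 + 5 = 15.
This cut is saturated, so no flow can exceed 15.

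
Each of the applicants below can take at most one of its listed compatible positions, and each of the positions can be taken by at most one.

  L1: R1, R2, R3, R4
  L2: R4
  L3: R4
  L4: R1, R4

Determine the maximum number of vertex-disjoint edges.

Unit-capacity flow: source→left, listed edges, right→sink; max matching = max flow.
Augmenting path L1→R1 (+1); matched 1.
Augmenting path L2→R4 (+1); matched 2.
Augmenting path L4→R1→L1→R2 (+1); matched 3.
No augmenting path remains; maximum matching = 3.
König certificate: {L1, L4, R4} is a vertex cover of size 3 (every listed pair touches it), so no matching can be larger.

3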